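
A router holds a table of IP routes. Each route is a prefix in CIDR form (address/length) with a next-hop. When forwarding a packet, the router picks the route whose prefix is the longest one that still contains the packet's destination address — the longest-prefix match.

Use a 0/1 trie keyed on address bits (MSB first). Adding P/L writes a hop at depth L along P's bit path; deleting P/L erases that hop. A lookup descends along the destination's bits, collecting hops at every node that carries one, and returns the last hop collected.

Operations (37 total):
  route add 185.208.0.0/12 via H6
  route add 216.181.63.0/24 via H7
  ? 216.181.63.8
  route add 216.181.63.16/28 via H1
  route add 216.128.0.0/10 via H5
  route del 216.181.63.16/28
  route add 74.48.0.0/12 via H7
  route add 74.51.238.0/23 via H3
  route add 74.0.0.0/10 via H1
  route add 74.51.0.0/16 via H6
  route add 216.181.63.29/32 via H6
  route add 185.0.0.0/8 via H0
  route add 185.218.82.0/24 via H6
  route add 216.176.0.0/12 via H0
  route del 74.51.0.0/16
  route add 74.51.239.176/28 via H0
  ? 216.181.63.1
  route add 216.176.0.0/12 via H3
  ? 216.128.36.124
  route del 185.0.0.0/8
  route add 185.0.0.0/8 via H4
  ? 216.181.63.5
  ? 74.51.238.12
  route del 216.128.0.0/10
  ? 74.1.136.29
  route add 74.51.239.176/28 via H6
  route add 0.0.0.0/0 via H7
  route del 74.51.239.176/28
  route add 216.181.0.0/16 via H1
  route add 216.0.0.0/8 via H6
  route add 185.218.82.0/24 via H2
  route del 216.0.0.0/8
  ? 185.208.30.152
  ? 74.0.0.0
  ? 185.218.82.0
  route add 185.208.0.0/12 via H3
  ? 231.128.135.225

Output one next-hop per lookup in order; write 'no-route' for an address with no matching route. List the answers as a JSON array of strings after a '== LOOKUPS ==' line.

Process each operation:
  + 185.208.0.0/12 (H6) depth=12
  + 216.181.63.0/24 (H7) depth=24
  Q 216.181.63.8: descend 110110001011010100111111 ; hops seen [H7] ; pick H7
  + 216.181.63.16/28 (H1) depth=28
  + 216.128.0.0/10 (H5) depth=10
  del 216.181.63.16/28 (clear depth 28)
  + 74.48.0.0/12 (H7) depth=12
  + 74.51.238.0/23 (H3) depth=23
  + 74.0.0.0/10 (H1) depth=10
  + 74.51.0.0/16 (H6) depth=16
  + 216.181.63.29/32 (H6) depth=32
  + 185.0.0.0/8 (H0) depth=8
  + 185.218.82.0/24 (H6) depth=24
  + 216.176.0.0/12 (H0) depth=12
  del 74.51.0.0/16 (clear depth 16)
  + 74.51.239.176/28 (H0) depth=28
  Q 216.181.63.1: descend 110110001011010100111111000 ; hops seen [H5,H0,H7] ; pick H7
  + 216.176.0.0/12 (H3) depth=12
  Q 216.128.36.124: descend 1101100010 ; hops seen [H5] ; pick H5
  del 185.0.0.0/8 (clear depth 8)
  + 185.0.0.0/8 (H4) depth=8
  Q 216.181.63.5: descend 110110001011010100111111000 ; hops seen [H5,H3,H7] ; pick H7
  Q 74.51.238.12: descend 01001010001100111110111 ; hops seen [H1,H7,H3] ; pick H3
  del 216.128.0.0/10 (clear depth 10)
  Q 74.1.136.29: descend 0100101000 ; hops seen [H1] ; pick H1
  + 74.51.239.176/28 (H6) depth=28
  + 0.0.0.0/0 (H7) depth=0
  del 74.51.239.176/28 (clear depth 28)
  + 216.181.0.0/16 (H1) depth=16
  + 216.0.0.0/8 (H6) depth=8
  + 185.218.82.0/24 (H2) depth=24
  del 216.0.0.0/8 (clear depth 8)
  Q 185.208.30.152: descend 101110011101 ; hops seen [H7,H4,H6] ; pick H6
  Q 74.0.0.0: descend 0100101000 ; hops seen [H7,H1] ; pick H1
  Q 185.218.82.0: descend 101110011101101001010010 ; hops seen [H7,H4,H6,H2] ; pick H2
  + 185.208.0.0/12 (H3) depth=12
  Q 231.128.135.225: descend 11 ; hops seen [H7] ; pick H7

== LOOKUPS ==
["H7","H7","H5","H7","H3","H1","H6","H1","H2","H7"]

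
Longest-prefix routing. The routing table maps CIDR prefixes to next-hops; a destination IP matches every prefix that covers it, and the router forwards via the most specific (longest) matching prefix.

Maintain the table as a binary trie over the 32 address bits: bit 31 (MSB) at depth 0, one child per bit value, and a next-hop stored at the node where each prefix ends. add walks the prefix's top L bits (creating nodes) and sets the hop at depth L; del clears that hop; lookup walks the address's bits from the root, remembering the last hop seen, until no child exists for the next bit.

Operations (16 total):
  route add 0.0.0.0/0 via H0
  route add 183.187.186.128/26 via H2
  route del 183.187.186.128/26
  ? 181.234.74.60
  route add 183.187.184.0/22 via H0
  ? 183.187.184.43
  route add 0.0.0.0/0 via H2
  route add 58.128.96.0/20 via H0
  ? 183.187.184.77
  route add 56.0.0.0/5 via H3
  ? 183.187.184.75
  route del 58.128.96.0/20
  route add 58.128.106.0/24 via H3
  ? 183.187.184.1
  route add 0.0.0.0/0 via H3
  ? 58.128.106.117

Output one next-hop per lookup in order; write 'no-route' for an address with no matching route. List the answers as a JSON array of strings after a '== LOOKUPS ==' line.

Trace:
  + 0.0.0.0/0 (H0) depth=0
  + 183.187.186.128/26 (H2) depth=26
  del 183.187.186.128/26 (clear depth 26)
  lookup 181.234.74.60: bits 101101 walk d0:H0→d1:-→d2:-→d3:-→d4:-→d5:-→d6:- -> H0
  + 183.187.184.0/22 (H0) depth=22
  lookup 183.187.184.43: bits 1011011110111011101110 walk d0:H0→d1:-→d2:-→d3:-→d4:-→d5:-→d6:-→d7:-→d8:-→d9:-→d10:-→d11:-→d12:-→d13:-→d14:-→d15:-→d16:-→d17:-→d18:-→d19:-→d20:-→d21:-→d22:H0 -> H0
  + 0.0.0.0/0 (H2) depth=0
  + 58.128.96.0/20 (H0) depth=20
  lookup 183.187.184.77: bits 1011011110111011101110 walk d0:H2→d1:-→d2:-→d3:-→d4:-→d5:-→d6:-→d7:-→d8:-→d9:-→d10:-→d11:-→d12:-→d13:-→d14:-→d15:-→d16:-→d17:-→d18:-→d19:-→d20:-→d21:-→d22:H0 -> H0
  + 56.0.0.0/5 (H3) depth=5
  lookup 183.187.184.75: bits 1011011110111011101110 walk d0:H2→d1:-→d2:-→d3:-→d4:-→d5:-→d6:-→d7:-→d8:-→d9:-→d10:-→d11:-→d12:-→d13:-→d14:-→d15:-→d16:-→d17:-→d18:-→d19:-→d20:-→d21:-→d22:H0 -> H0
  del 58.128.96.0/20 (clear depth 20)
  + 58.128.106.0/24 (H3) depth=24
  lookup 183.187.184.1: bits 1011011110111011101110 walk d0:H2→d1:-→d2:-→d3:-→d4:-→d5:-→d6:-→d7:-→d8:-→d9:-→d10:-→d11:-→d12:-→d13:-→d14:-→d15:-→d16:-→d17:-→d18:-→d19:-→d20:-→d21:-→d22:H0 -> H0
  + 0.0.0.0/0 (H3) depth=0
  lookup 58.128.106.117: bits 001110101000000001101010 walk d0:H3→d1:-→d2:-→d3:-→d4:-→d5:H3→d6:-→d7:-→d8:-→d9:-→d10:-→d11:-→d12:-→d13:-→d14:-→d15:-→d16:-→d17:-→d18:-→d19:-→d20:-→d21:-→d22:-→d23:-→d24:H3 -> H3

== LOOKUPS ==
["H0","H0","H0","H0","H0","H3"]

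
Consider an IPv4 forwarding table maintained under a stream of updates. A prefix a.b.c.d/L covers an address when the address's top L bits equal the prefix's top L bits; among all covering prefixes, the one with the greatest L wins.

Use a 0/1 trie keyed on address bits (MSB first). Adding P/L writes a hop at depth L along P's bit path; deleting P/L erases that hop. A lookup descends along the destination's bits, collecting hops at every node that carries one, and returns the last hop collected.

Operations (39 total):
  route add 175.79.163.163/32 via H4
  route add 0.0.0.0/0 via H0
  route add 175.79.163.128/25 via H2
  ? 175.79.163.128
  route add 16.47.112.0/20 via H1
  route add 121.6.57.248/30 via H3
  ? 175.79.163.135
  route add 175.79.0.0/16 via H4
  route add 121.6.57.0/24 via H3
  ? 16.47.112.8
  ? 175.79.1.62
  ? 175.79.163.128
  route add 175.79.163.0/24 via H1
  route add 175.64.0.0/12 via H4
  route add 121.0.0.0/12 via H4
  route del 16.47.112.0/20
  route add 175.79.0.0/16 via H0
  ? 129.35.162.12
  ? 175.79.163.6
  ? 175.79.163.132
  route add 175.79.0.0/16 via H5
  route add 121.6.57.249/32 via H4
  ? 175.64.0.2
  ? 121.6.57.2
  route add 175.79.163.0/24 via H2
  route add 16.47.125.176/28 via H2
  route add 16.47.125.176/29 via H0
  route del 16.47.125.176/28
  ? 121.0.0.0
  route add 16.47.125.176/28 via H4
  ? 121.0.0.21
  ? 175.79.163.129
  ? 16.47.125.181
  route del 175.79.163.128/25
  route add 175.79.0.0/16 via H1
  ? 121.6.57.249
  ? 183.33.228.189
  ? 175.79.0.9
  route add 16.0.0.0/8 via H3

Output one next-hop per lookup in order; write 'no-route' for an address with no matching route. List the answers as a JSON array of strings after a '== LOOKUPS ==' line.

Apply in order:
  + 175.79.163.163/32 (H4) depth=32
  + 0.0.0.0/0 (H0) depth=0
  + 175.79.163.128/25 (H2) depth=25
  lookup 175.79.163.128: bits 10101111010011111010001110 walk d0:H0→d1:-→d2:-→d3:-→d4:-→d5:-→d6:-→d7:-→d8:-→d9:-→d10:-→d11:-→d12:-→d13:-→d14:-→d15:-→d16:-→d17:-→d18:-→d19:-→d20:-→d21:-→d22:-→d23:-→d24:-→d25:H2→d26:- -> H2
  + 16.47.112.0/20 (H1) depth=20
  + 121.6.57.248/30 (H3) depth=30
  lookup 175.79.163.135: bits 10101111010011111010001110 walk d0:H0→d1:-→d2:-→d3:-→d4:-→d5:-→d6:-→d7:-→d8:-→d9:-→d10:-→d11:-→d12:-→d13:-→d14:-→d15:-→d16:-→d17:-→d18:-→d19:-→d20:-→d21:-→d22:-→d23:-→d24:-→d25:H2→d26:- -> H2
  + 175.79.0.0/16 (H4) depth=16
  + 121.6.57.0/24 (H3) depth=24
  lookup 16.47.112.8: bits 00010000001011110111 walk d0:H0→d1:-→d2:-→d3:-→d4:-→d5:-→d6:-→d7:-→d8:-→d9:-→d10:-→d11:-→d12:-→d13:-→d14:-→d15:-→d16:-→d17:-→d18:-→d19:-→d20:H1 -> H1
  lookup 175.79.1.62: bits 1010111101001111 walk d0:H0→d1:-→d2:-→d3:-→d4:-→d5:-→d6:-→d7:-→d8:-→d9:-→d10:-→d11:-→d12:-→d13:-→d14:-→d15:-→d16:H4 -> H4
  lookup 175.79.163.128: bits 10101111010011111010001110 walk d0:H0→d1:-→d2:-→d3:-→d4:-→d5:-→d6:-→d7:-→d8:-→d9:-→d10:-→d11:-→d12:-→d13:-→d14:-→d15:-→d16:H4→d17:-→d18:-→d19:-→d20:-→d21:-→d22:-→d23:-→d24:-→d25:H2→d26:- -> H2
  + 175.79.163.0/24 (H1) depth=24
  + 175.64.0.0/12 (H4) depth=12
  + 121.0.0.0/12 (H4) depth=12
  del 16.47.112.0/20 (clear depth 20)
  + 175.79.0.0/16 (H0) depth=16
  lookup 129.35.162.12: bits 10 walk d0:H0→d1:-→d2:- -> H0
  lookup 175.79.163.6: bits 101011110100111110100011 walk d0:H0→d1:-→d2:-→d3:-→d4:-→d5:-→d6:-→d7:-→d8:-→d9:-→d10:-→d11:-→d12:H4→d13:-→d14:-→d15:-→d16:H0→d17:-→d18:-→d19:-→d20:-→d21:-→d22:-→d23:-→d24:H1 -> H1
  lookup 175.79.163.132: bits 10101111010011111010001110 walk d0:H0→d1:-→d2:-→d3:-→d4:-→d5:-→d6:-→d7:-→d8:-→d9:-→d10:-→d11:-→d12:H4→d13:-→d14:-→d15:-→d16:H0→d17:-→d18:-→d19:-→d20:-→d21:-→d22:-→d23:-→d24:H1→d25:H2→d26:- -> H2
  + 175.79.0.0/16 (H5) depth=16
  + 121.6.57.249/32 (H4) depth=32
  lookup 175.64.0.2: bits 101011110100 walk d0:H0→d1:-→d2:-→d3:-→d4:-→d5:-→d6:-→d7:-→d8:-→d9:-→d10:-→d11:-→d12:H4 -> H4
  lookup 121.6.57.2: bits 011110010000011000111001 walk d0:H0→d1:-→d2:-→d3:-→d4:-→d5:-→d6:-→d7:-→d8:-→d9:-→d10:-→d11:-→d12:H4→d13:-→d14:-→d15:-→d16:-→d17:-→d18:-→d19:-→d20:-→d21:-→d22:-→d23:-→d24:H3 -> H3
  + 175.79.163.0/24 (H2) depth=24
  + 16.47.125.176/28 (H2) depth=28
  + 16.47.125.176/29 (H0) depth=29
  del 16.47.125.176/28 (clear depth 28)
  lookup 121.0.0.0: bits 0111100100000 walk d0:H0→d1:-→d2:-→d3:-→d4:-→d5:-→d6:-→d7:-→d8:-→d9:-→d10:-→d11:-→d12:H4→d13:- -> H4
  + 16.47.125.176/28 (H4) depth=28
  lookup 121.0.0.21: bits 0111100100000 walk d0:H0→d1:-→d2:-→d3:-→d4:-→d5:-→d6:-→d7:-→d8:-→d9:-→d10:-→d11:-→d12:H4→d13:- -> H4
  lookup 175.79.163.129: bits 10101111010011111010001110 walk d0:H0→d1:-→d2:-→d3:-→d4:-→d5:-→d6:-→d7:-→d8:-→d9:-→d10:-→d11:-→d12:H4→d13:-→d14:-→d15:-→d16:H5→d17:-→d18:-→d19:-→d20:-→d21:-→d22:-→d23:-→d24:H2→d25:H2→d26:- -> H2
  lookup 16.47.125.181: bits 00010000001011110111110110110 walk d0:H0→d1:-→d2:-→d3:-→d4:-→d5:-→d6:-→d7:-→d8:-→d9:-→d10:-→d11:-→d12:-→d13:-→d14:-→d15:-→d16:-→d17:-→d18:-→d19:-→d20:-→d21:-→d22:-→d23:-→d24:-→d25:-→d26:-→d27:-→d28:H4→d29:H0 -> H0
  del 175.79.163.128/25 (clear depth 25)
  + 175.79.0.0/16 (H1) depth=16
  lookup 121.6.57.249: bits 01111001000001100011100111111001 walk d0:H0→d1:-→d2:-→d3:-→d4:-→d5:-→d6:-→d7:-→d8:-→d9:-→d10:-→d11:-→d12:H4→d13:-→d14:-→d15:-→d16:-→d17:-→d18:-→d19:-→d20:-→d21:-→d22:-→d23:-→d24:H3→d25:-→d26:-→d27:-→d28:-→d29:-→d30:H3→d31:-→d32:H4 -> H4
  lookup 183.33.228.189: bits 101 walk d0:H0→d1:-→d2:-→d3:- -> H0
  lookup 175.79.0.9: bits 1010111101001111 walk d0:H0→d1:-→d2:-→d3:-→d4:-→d5:-→d6:-→d7:-→d8:-→d9:-→d10:-→d11:-→d12:H4→d13:-→d14:-→d15:-→d16:H1 -> H1
  + 16.0.0.0/8 (H3) depth=8

== LOOKUPS ==
["H2","H2","H1","H4","H2","H0","H1","H2","H4","H3","H4","H4","H2","H0","H4","H0","H1"]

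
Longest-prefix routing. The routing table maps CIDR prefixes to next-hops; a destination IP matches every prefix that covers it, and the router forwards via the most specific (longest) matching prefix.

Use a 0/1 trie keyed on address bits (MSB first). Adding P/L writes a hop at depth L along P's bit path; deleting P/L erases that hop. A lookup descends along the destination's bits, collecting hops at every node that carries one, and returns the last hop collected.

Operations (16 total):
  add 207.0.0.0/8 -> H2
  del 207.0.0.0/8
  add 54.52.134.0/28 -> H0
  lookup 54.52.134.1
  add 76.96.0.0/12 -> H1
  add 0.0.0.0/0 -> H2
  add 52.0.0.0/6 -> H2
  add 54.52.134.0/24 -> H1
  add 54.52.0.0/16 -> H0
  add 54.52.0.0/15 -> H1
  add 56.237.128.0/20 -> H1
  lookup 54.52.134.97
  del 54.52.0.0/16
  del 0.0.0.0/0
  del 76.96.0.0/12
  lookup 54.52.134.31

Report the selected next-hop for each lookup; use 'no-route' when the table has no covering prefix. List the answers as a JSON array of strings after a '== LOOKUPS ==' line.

Process each operation:
  + 207.0.0.0/8 (H2) depth=8
  del 207.0.0.0/8 (clear depth 8)
  + 54.52.134.0/28 (H0) depth=28
  ? 54.52.134.1  path d0:-→d1:-→d2:-→d3:-→d4:-→d5:-→d6:-→d7:-→d8:-→d9:-→d10:-→d11:-→d12:-→d13:-→d14:-→d15:-→d16:-→d17:-→d18:-→d19:-→d20:-→d21:-→d22:-→d23:-→d24:-→d25:-→d26:-→d27:-→d28:H0  best=H0
  + 76.96.0.0/12 (H1) depth=12
  + 0.0.0.0/0 (H2) depth=0
  + 52.0.0.0/6 (H2) depth=6
  + 54.52.134.0/24 (H1) depth=24
  + 54.52.0.0/16 (H0) depth=16
  + 54.52.0.0/15 (H1) depth=15
  + 56.237.128.0/20 (H1) depth=20
  ? 54.52.134.97  path d0:H2→d1:-→d2:-→d3:-→d4:-→d5:-→d6:H2→d7:-→d8:-→d9:-→d10:-→d11:-→d12:-→d13:-→d14:-→d15:H1→d16:H0→d17:-→d18:-→d19:-→d20:-→d21:-→d22:-→d23:-→d24:H1→d25:-  best=H1
  del 54.52.0.0/16 (clear depth 16)
  del 0.0.0.0/0 (clear depth 0)
  del 76.96.0.0/12 (clear depth 12)
  ? 54.52.134.31  path d0:-→d1:-→d2:-→d3:-→d4:-→d5:-→d6:H2→d7:-→d8:-→d9:-→d10:-→d11:-→d12:-→d13:-→d14:-→d15:H1→d16:-→d17:-→d18:-→d19:-→d20:-→d21:-→d22:-→d23:-→d24:H1→d25:-→d26:-→d27:-  best=H1

== LOOKUPS ==
["H0","H1","H1"]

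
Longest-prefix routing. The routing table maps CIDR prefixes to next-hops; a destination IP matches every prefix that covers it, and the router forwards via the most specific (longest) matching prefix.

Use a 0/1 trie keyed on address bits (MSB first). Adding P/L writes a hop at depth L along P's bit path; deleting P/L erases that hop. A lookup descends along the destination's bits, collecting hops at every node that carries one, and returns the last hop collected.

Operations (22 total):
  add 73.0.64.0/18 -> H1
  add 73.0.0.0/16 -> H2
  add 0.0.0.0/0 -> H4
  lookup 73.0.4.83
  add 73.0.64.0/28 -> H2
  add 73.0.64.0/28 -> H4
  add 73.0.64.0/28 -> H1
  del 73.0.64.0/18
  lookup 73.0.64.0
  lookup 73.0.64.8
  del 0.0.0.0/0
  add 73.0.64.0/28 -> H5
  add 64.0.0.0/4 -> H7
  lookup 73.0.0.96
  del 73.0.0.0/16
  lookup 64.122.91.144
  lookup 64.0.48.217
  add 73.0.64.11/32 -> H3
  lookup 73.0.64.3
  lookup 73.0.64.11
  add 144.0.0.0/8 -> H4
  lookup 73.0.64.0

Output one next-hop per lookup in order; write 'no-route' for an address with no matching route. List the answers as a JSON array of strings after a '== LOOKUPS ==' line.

Process each operation:
  add 73.0.64.0/18 -> H1 at depth 18
  add 73.0.0.0/16 -> H2 at depth 16
  add 0.0.0.0/0 -> H4 at depth 0
  ? 73.0.4.83  path d0:H4→d1:-→d2:-→d3:-→d4:-→d5:-→d6:-→d7:-→d8:-→d9:-→d10:-→d11:-→d12:-→d13:-→d14:-→d15:-→d16:H2→d17:-  best=H2
  add 73.0.64.0/28 -> H2 at depth 28
  add 73.0.64.0/28 -> H4 at depth 28
  add 73.0.64.0/28 -> H1 at depth 28
  del 73.0.64.0/18 (clear depth 18)
  ? 73.0.64.0  path d0:H4→d1:-→d2:-→d3:-→d4:-→d5:-→d6:-→d7:-→d8:-→d9:-→d10:-→d11:-→d12:-→d13:-→d14:-→d15:-→d16:H2→d17:-→d18:-→d19:-→d20:-→d21:-→d22:-→d23:-→d24:-→d25:-→d26:-→d27:-→d28:H1  best=H1
  ? 73.0.64.8  path d0:H4→d1:-→d2:-→d3:-→d4:-→d5:-→d6:-→d7:-→d8:-→d9:-→d10:-→d11:-→d12:-→d13:-→d14:-→d15:-→d16:H2→d17:-→d18:-→d19:-→d20:-→d21:-→d22:-→d23:-→d24:-→d25:-→d26:-→d27:-→d28:H1  best=H1
  del 0.0.0.0/0 (clear depth 0)
  add 73.0.64.0/28 -> H5 at depth 28
  add 64.0.0.0/4 -> H7 at depth 4
  ? 73.0.0.96  path d0:-→d1:-→d2:-→d3:-→d4:H7→d5:-→d6:-→d7:-→d8:-→d9:-→d10:-→d11:-→d12:-→d13:-→d14:-→d15:-→d16:H2→d17:-  best=H2
  del 73.0.0.0/16 (clear depth 16)
  ? 64.122.91.144  path d0:-→d1:-→d2:-→d3:-→d4:H7  best=H7
  ? 64.0.48.217  path d0:-→d1:-→d2:-→d3:-→d4:H7  best=H7
  add 73.0.64.11/32 -> H3 at depth 32
  ? 73.0.64.3  path d0:-→d1:-→d2:-→d3:-→d4:H7→d5:-→d6:-→d7:-→d8:-→d9:-→d10:-→d11:-→d12:-→d13:-→d14:-→d15:-→d16:-→d17:-→d18:-→d19:-→d20:-→d21:-→d22:-→d23:-→d24:-→d25:-→d26:-→d27:-→d28:H5  best=H5
  ? 73.0.64.11  path d0:-→d1:-→d2:-→d3:-→d4:H7→d5:-→d6:-→d7:-→d8:-→d9:-→d10:-→d11:-→d12:-→d13:-→d14:-→d15:-→d16:-→d17:-→d18:-→d19:-→d20:-→d21:-→d22:-→d23:-→d24:-→d25:-→d26:-→d27:-→d28:H5→d29:-→d30:-→d31:-→d32:H3  best=H3
  add 144.0.0.0/8 -> H4 at depth 8
  ? 73.0.64.0  path d0:-→d1:-→d2:-→d3:-→d4:H7→d5:-→d6:-→d7:-→d8:-→d9:-→d10:-→d11:-→d12:-→d13:-→d14:-→d15:-→d16:-→d17:-→d18:-→d19:-→d20:-→d21:-→d22:-→d23:-→d24:-→d25:-→d26:-→d27:-→d28:H5  best=H5

== LOOKUPS ==
["H2","H1","H1","H2","H7","H7","H5","H3","H5"]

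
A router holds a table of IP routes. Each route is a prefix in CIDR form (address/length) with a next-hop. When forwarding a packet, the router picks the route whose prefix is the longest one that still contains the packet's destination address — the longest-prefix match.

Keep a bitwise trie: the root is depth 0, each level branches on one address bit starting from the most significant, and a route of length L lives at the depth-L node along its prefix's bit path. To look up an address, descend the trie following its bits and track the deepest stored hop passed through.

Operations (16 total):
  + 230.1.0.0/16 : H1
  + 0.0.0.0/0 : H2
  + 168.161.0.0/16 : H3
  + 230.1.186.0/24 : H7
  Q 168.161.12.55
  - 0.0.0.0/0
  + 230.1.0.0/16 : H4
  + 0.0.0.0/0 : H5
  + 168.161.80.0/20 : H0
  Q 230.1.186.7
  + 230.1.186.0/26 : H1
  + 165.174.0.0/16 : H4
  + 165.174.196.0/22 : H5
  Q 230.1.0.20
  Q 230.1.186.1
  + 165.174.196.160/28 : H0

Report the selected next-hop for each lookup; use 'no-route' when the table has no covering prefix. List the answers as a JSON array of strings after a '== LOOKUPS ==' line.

Apply in order:
  add 230.1.0.0/16 -> H1 at depth 16
  add 0.0.0.0/0 -> H2 at depth 0
  add 168.161.0.0/16 -> H3 at depth 16
  add 230.1.186.0/24 -> H7 at depth 24
  ? 168.161.12.55  path d0:H2→d1:-→d2:-→d3:-→d4:-→d5:-→d6:-→d7:-→d8:-→d9:-→d10:-→d11:-→d12:-→d13:-→d14:-→d15:-→d16:H3  best=H3
  - 0.0.0.0/0 clear@0
  add 230.1.0.0/16 -> H4 at depth 16
  add 0.0.0.0/0 -> H5 at depth 0
  add 168.161.80.0/20 -> H0 at depth 20
  ? 230.1.186.7  path d0:H5→d1:-→d2:-→d3:-→d4:-→d5:-→d6:-→d7:-→d8:-→d9:-→d10:-→d11:-→d12:-→d13:-→d14:-→d15:-→d16:H4→d17:-→d18:-→d19:-→d20:-→d21:-→d22:-→d23:-→d24:H7  best=H7
  add 230.1.186.0/26 -> H1 at depth 26
  add 165.174.0.0/16 -> H4 at depth 16
  add 165.174.196.0/22 -> H5 at depth 22
  ? 230.1.0.20  path d0:H5→d1:-→d2:-→d3:-→d4:-→d5:-→d6:-→d7:-→d8:-→d9:-→d10:-→d11:-→d12:-→d13:-→d14:-→d15:-→d16:H4  best=H4
  ? 230.1.186.1  path d0:H5→d1:-→d2:-→d3:-→d4:-→d5:-→d6:-→d7:-→d8:-→d9:-→d10:-→d11:-→d12:-→d13:-→d14:-→d15:-→d16:H4→d17:-→d18:-→d19:-→d20:-→d21:-→d22:-→d23:-→d24:H7→d25:-→d26:H1  best=H1
  add 165.174.196.160/28 -> H0 at depth 28

== LOOKUPS ==
["H3","H7","H4","H1"]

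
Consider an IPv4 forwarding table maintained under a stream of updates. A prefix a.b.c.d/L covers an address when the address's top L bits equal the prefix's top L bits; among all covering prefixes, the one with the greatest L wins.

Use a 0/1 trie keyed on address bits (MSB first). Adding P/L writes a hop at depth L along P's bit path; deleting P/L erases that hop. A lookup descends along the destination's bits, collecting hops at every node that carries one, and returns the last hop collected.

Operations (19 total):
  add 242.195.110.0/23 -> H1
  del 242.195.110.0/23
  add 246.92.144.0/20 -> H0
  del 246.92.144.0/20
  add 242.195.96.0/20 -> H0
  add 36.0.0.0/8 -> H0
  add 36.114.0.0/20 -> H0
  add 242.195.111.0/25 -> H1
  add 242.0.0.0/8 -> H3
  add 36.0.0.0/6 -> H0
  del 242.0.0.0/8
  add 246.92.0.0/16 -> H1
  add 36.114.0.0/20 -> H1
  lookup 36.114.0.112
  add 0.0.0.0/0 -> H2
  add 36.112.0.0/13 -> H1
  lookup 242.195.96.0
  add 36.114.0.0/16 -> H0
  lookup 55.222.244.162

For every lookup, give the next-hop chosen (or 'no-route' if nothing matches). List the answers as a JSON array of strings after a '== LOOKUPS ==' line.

Process each operation:
  add 242.195.110.0/23 -> H1 at depth 23
  - 242.195.110.0/23 clear@23
  add 246.92.144.0/20 -> H0 at depth 20
  - 246.92.144.0/20 clear@20
  add 242.195.96.0/20 -> H0 at depth 20
  add 36.0.0.0/8 -> H0 at depth 8
  add 36.114.0.0/20 -> H0 at depth 20
  add 242.195.111.0/25 -> H1 at depth 25
  add 242.0.0.0/8 -> H3 at depth 8
  add 36.0.0.0/6 -> H0 at depth 6
  - 242.0.0.0/8 clear@8
  add 246.92.0.0/16 -> H1 at depth 16
  add 36.114.0.0/20 -> H1 at depth 20
  lookup 36.114.0.112: bits 00100100011100100000 walk d0:-→d1:-→d2:-→d3:-→d4:-→d5:-→d6:H0→d7:-→d8:H0→d9:-→d10:-→d11:-→d12:-→d13:-→d14:-→d15:-→d16:-→d17:-→d18:-→d19:-→d20:H1 -> H1
  add 0.0.0.0/0 -> H2 at depth 0
  add 36.112.0.0/13 -> H1 at depth 13
  lookup 242.195.96.0: bits 11110010110000110110 walk d0:H2→d1:-→d2:-→d3:-→d4:-→d5:-→d6:-→d7:-→d8:-→d9:-→d10:-→d11:-→d12:-→d13:-→d14:-→d15:-→d16:-→d17:-→d18:-→d19:-→d20:H0 -> H0
  add 36.114.0.0/16 -> H0 at depth 16
  lookup 55.222.244.162: bits 001 walk d0:H2→d1:-→d2:-→d3:- -> H2

== LOOKUPS ==
["H1","H0","H2"]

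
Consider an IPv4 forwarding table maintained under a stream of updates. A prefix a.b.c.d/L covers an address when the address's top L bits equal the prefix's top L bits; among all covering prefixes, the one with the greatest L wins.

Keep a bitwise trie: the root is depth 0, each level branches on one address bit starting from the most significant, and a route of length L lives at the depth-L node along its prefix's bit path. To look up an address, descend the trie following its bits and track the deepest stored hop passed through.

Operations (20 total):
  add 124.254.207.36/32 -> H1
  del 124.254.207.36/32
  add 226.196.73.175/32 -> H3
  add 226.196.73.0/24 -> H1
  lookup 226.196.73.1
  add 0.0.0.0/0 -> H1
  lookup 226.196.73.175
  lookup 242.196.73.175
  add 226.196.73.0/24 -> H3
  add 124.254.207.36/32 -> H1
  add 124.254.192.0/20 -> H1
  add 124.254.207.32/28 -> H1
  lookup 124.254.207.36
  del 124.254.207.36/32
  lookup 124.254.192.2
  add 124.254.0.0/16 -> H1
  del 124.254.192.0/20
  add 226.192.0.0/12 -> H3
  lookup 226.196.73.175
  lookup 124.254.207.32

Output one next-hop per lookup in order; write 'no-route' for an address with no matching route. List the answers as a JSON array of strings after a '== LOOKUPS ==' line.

Trace:
  add 124.254.207.36/32 -> H1 at depth 32
  - 124.254.207.36/32 clear@32
  add 226.196.73.175/32 -> H3 at depth 32
  add 226.196.73.0/24 -> H1 at depth 24
  ? 226.196.73.1  path d0:-→d1:-→d2:-→d3:-→d4:-→d5:-→d6:-→d7:-→d8:-→d9:-→d10:-→d11:-→d12:-→d13:-→d14:-→d15:-→d16:-→d17:-→d18:-→d19:-→d20:-→d21:-→d22:-→d23:-→d24:H1  best=H1
  add 0.0.0.0/0 -> H1 at depth 0
  ? 226.196.73.175  path d0:H1→d1:-→d2:-→d3:-→d4:-→d5:-→d6:-→d7:-→d8:-→d9:-→d10:-→d11:-→d12:-→d13:-→d14:-→d15:-→d16:-→d17:-→d18:-→d19:-→d20:-→d21:-→d22:-→d23:-→d24:H1→d25:-→d26:-→d27:-→d28:-→d29:-→d30:-→d31:-→d32:H3  best=H3
  ? 242.196.73.175  path d0:H1→d1:-→d2:-→d3:-  best=H1
  add 226.196.73.0/24 -> H3 at depth 24
  add 124.254.207.36/32 -> H1 at depth 32
  add 124.254.192.0/20 -> H1 at depth 20
  add 124.254.207.32/28 -> H1 at depth 28
  ? 124.254.207.36  path d0:H1→d1:-→d2:-→d3:-→d4:-→d5:-→d6:-→d7:-→d8:-→d9:-→d10:-→d11:-→d12:-→d13:-→d14:-→d15:-→d16:-→d17:-→d18:-→d19:-→d20:H1→d21:-→d22:-→d23:-→d24:-→d25:-→d26:-→d27:-→d28:H1→d29:-→d30:-→d31:-→d32:H1  best=H1
  - 124.254.207.36/32 clear@32
  ? 124.254.192.2  path d0:H1→d1:-→d2:-→d3:-→d4:-→d5:-→d6:-→d7:-→d8:-→d9:-→d10:-→d11:-→d12:-→d13:-→d14:-→d15:-→d16:-→d17:-→d18:-→d19:-→d20:H1  best=H1
  add 124.254.0.0/16 -> H1 at depth 16
  - 124.254.192.0/20 clear@20
  add 226.192.0.0/12 -> H3 at depth 12
  ? 226.196.73.175  path d0:H1→d1:-→d2:-→d3:-→d4:-→d5:-→d6:-→d7:-→d8:-→d9:-→d10:-→d11:-→d12:H3→d13:-→d14:-→d15:-→d16:-→d17:-→d18:-→d19:-→d20:-→d21:-→d22:-→d23:-→d24:H3→d25:-→d26:-→d27:-→d28:-→d29:-→d30:-→d31:-→d32:H3  best=H3
  ? 124.254.207.32  path d0:H1→d1:-→d2:-→d3:-→d4:-→d5:-→d6:-→d7:-→d8:-→d9:-→d10:-→d11:-→d12:-→d13:-→d14:-→d15:-→d16:H1→d17:-→d18:-→d19:-→d20:-→d21:-→d22:-→d23:-→d24:-→d25:-→d26:-→d27:-→d28:H1→d29:-  best=H1

== LOOKUPS ==
["H1","H3","H1","H1","H1","H3","H1"]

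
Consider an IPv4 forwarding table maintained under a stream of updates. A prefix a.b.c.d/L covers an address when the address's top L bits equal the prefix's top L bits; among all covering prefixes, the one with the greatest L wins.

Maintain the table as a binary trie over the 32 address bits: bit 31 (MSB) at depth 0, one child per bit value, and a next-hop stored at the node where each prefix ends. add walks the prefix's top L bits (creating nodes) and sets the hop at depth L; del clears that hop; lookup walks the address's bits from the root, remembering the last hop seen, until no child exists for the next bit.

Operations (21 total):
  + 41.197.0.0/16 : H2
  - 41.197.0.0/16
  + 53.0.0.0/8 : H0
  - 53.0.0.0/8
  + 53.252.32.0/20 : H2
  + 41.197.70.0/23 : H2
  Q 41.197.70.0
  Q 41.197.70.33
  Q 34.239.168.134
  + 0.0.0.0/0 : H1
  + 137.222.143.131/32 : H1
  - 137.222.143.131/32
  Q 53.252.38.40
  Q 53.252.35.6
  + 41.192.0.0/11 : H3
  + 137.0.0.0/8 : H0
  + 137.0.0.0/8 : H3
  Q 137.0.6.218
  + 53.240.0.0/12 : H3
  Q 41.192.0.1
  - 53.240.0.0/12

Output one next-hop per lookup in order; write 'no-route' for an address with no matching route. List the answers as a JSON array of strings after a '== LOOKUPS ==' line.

Trace:
  + 41.197.0.0/16 (H2) depth=16
  del 41.197.0.0/16 (clear depth 16)
  + 53.0.0.0/8 (H0) depth=8
  del 53.0.0.0/8 (clear depth 8)
  + 53.252.32.0/20 (H2) depth=20
  + 41.197.70.0/23 (H2) depth=23
  ? 41.197.70.0  path d0:-→d1:-→d2:-→d3:-→d4:-→d5:-→d6:-→d7:-→d8:-→d9:-→d10:-→d11:-→d12:-→d13:-→d14:-→d15:-→d16:-→d17:-→d18:-→d19:-→d20:-→d21:-→d22:-→d23:H2  best=H2
  ? 41.197.70.33  path d0:-→d1:-→d2:-→d3:-→d4:-→d5:-→d6:-→d7:-→d8:-→d9:-→d10:-→d11:-→d12:-→d13:-→d14:-→d15:-→d16:-→d17:-→d18:-→d19:-→d20:-→d21:-→d22:-→d23:H2  best=H2
  ? 34.239.168.134  path d0:-→d1:-→d2:-→d3:-→d4:-  best=no-route
  + 0.0.0.0/0 (H1) depth=0
  + 137.222.143.131/32 (H1) depth=32
  del 137.222.143.131/32 (clear depth 32)
  ? 53.252.38.40  path d0:H1→d1:-→d2:-→d3:-→d4:-→d5:-→d6:-→d7:-→d8:-→d9:-→d10:-→d11:-→d12:-→d13:-→d14:-→d15:-→d16:-→d17:-→d18:-→d19:-→d20:H2  best=H2
  ? 53.252.35.6  path d0:H1→d1:-→d2:-→d3:-→d4:-→d5:-→d6:-→d7:-→d8:-→d9:-→d10:-→d11:-→d12:-→d13:-→d14:-→d15:-→d16:-→d17:-→d18:-→d19:-→d20:H2  best=H2
  + 41.192.0.0/11 (H3) depth=11
  + 137.0.0.0/8 (H0) depth=8
  + 137.0.0.0/8 (H3) depth=8
  ? 137.0.6.218  path d0:H1→d1:-→d2:-→d3:-→d4:-→d5:-→d6:-→d7:-→d8:H3  best=H3
  + 53.240.0.0/12 (H3) depth=12
  ? 41.192.0.1  path d0:H1→d1:-→d2:-→d3:-→d4:-→d5:-→d6:-→d7:-→d8:-→d9:-→d10:-→d11:H3→d12:-→d13:-  best=H3
  del 53.240.0.0/12 (clear depth 12)

== LOOKUPS ==
["H2","H2","no-route","H2","H2","H3","H3"]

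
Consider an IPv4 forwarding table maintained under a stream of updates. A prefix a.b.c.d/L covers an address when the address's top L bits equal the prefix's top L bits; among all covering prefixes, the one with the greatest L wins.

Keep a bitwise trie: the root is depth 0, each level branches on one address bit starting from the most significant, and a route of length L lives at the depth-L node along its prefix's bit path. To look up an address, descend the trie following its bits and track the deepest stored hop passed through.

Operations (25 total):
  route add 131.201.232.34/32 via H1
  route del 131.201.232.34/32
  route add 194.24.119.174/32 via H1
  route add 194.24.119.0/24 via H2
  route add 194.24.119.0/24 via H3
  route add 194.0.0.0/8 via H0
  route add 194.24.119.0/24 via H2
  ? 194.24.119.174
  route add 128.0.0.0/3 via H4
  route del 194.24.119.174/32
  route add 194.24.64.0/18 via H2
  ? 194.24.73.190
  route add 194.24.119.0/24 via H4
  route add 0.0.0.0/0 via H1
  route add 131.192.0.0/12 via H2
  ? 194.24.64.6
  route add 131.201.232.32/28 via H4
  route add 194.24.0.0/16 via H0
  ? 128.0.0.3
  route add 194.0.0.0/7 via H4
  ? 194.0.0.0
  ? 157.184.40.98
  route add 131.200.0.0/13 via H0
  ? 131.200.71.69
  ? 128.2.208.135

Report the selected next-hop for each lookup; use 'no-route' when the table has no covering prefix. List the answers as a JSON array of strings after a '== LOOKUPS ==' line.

Apply in order:
  + 131.201.232.34/32 (H1) depth=32
  - 131.201.232.34/32 clear@32
  + 194.24.119.174/32 (H1) depth=32
  + 194.24.119.0/24 (H2) depth=24
  + 194.24.119.0/24 (H3) depth=24
  + 194.0.0.0/8 (H0) depth=8
  + 194.24.119.0/24 (H2) depth=24
  Q 194.24.119.174: descend 11000010000110000111011110101110 ; hops seen [H0,H2,H1] ; pick H1
  + 128.0.0.0/3 (H4) depth=3
  - 194.24.119.174/32 clear@32
  + 194.24.64.0/18 (H2) depth=18
  Q 194.24.73.190: descend 110000100001100001 ; hops seen [H0,H2] ; pick H2
  + 194.24.119.0/24 (H4) depth=24
  + 0.0.0.0/0 (H1) depth=0
  + 131.192.0.0/12 (H2) depth=12
  Q 194.24.64.6: descend 110000100001100001 ; hops seen [H1,H0,H2] ; pick H2
  + 131.201.232.32/28 (H4) depth=28
  + 194.24.0.0/16 (H0) depth=16
  Q 128.0.0.3: descend 100000 ; hops seen [H1,H4] ; pick H4
  + 194.0.0.0/7 (H4) depth=7
  Q 194.0.0.0: descend 11000010000 ; hops seen [H1,H4,H0] ; pick H0
  Q 157.184.40.98: descend 100 ; hops seen [H1,H4] ; pick H4
  + 131.200.0.0/13 (H0) depth=13
  Q 131.200.71.69: descend 100000111100100 ; hops seen [H1,H4,H2,H0] ; pick H0
  Q 128.2.208.135: descend 100000 ; hops seen [H1,H4] ; pick H4

== LOOKUPS ==
["H1","H2","H2","H4","H0","H4","H0","H4"]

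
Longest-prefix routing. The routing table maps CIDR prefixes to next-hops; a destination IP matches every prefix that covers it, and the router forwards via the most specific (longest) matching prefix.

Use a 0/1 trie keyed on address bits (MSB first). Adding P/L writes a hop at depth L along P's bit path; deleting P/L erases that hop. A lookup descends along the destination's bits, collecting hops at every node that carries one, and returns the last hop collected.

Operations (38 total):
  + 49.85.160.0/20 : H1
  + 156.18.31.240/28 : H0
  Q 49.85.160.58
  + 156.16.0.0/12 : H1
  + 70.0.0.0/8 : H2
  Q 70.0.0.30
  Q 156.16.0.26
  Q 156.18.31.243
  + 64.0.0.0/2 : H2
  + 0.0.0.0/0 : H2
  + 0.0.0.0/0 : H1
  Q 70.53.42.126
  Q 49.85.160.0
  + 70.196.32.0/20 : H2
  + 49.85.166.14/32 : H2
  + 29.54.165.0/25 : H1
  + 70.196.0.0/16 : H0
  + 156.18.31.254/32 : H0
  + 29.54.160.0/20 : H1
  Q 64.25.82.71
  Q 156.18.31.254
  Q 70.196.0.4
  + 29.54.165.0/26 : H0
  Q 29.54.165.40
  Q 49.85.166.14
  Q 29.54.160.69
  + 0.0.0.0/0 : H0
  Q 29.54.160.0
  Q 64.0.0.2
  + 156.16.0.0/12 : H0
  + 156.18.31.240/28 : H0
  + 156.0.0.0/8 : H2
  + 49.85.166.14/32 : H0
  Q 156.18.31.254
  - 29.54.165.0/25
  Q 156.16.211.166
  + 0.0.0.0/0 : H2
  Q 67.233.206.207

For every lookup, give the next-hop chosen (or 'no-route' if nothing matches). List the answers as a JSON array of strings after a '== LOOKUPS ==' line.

Process each operation:
  add 49.85.160.0/20 -> H1 at depth 20
  add 156.18.31.240/28 -> H0 at depth 28
  lookup 49.85.160.58: bits 00110001010101011010 walk d0:-→d1:-→d2:-→d3:-→d4:-→d5:-→d6:-→d7:-→d8:-→d9:-→d10:-→d11:-→d12:-→d13:-→d14:-→d15:-→d16:-→d17:-→d18:-→d19:-→d20:H1 -> H1
  add 156.16.0.0/12 -> H1 at depth 12
  add 70.0.0.0/8 -> H2 at depth 8
  lookup 70.0.0.30: bits 01000110 walk d0:-→d1:-→d2:-→d3:-→d4:-→d5:-→d6:-→d7:-→d8:H2 -> H2
  lookup 156.16.0.26: bits 10011100000100 walk d0:-→d1:-→d2:-→d3:-→d4:-→d5:-→d6:-→d7:-→d8:-→d9:-→d10:-→d11:-→d12:H1→d13:-→d14:- -> H1
  lookup 156.18.31.243: bits 1001110000010010000111111111 walk d0:-→d1:-→d2:-→d3:-→d4:-→d5:-→d6:-→d7:-→d8:-→d9:-→d10:-→d11:-→d12:H1→d13:-→d14:-→d15:-→d16:-→d17:-→d18:-→d19:-→d20:-→d21:-→d22:-→d23:-→d24:-→d25:-→d26:-→d27:-→d28:H0 -> H0
  add 64.0.0.0/2 -> H2 at depth 2
  add 0.0.0.0/0 -> H2 at depth 0
  add 0.0.0.0/0 -> H1 at depth 0
  lookup 70.53.42.126: bits 01000110 walk d0:H1→d1:-→d2:H2→d3:-→d4:-→d5:-→d6:-→d7:-→d8:H2 -> H2
  lookup 49.85.160.0: bits 00110001010101011010 walk d0:H1→d1:-→d2:-→d3:-→d4:-→d5:-→d6:-→d7:-→d8:-→d9:-→d10:-→d11:-→d12:-→d13:-→d14:-→d15:-→d16:-→d17:-→d18:-→d19:-→d20:H1 -> H1
  add 70.196.32.0/20 -> H2 at depth 20
  add 49.85.166.14/32 -> H2 at depth 32
  add 29.54.165.0/25 -> H1 at depth 25
  add 70.196.0.0/16 -> H0 at depth 16
  add 156.18.31.254/32 -> H0 at depth 32
  add 29.54.160.0/20 -> H1 at depth 20
  lookup 64.25.82.71: bits 01000 walk d0:H1→d1:-→d2:H2→d3:-→d4:-→d5:- -> H2
  lookup 156.18.31.254: bits 10011100000100100001111111111110 walk d0:H1→d1:-→d2:-→d3:-→d4:-→d5:-→d6:-→d7:-→d8:-→d9:-→d10:-→d11:-→d12:H1→d13:-→d14:-→d15:-→d16:-→d17:-→d18:-→d19:-→d20:-→d21:-→d22:-→d23:-→d24:-→d25:-→d26:-→d27:-→d28:H0→d29:-→d30:-→d31:-→d32:H0 -> H0
  lookup 70.196.0.4: bits 010001101100010000 walk d0:H1→d1:-→d2:H2→d3:-→d4:-→d5:-→d6:-→d7:-→d8:H2→d9:-→d10:-→d11:-→d12:-→d13:-→d14:-→d15:-→d16:H0→d17:-→d18:- -> H0
  add 29.54.165.0/26 -> H0 at depth 26
  lookup 29.54.165.40: bits 00011101001101101010010100 walk d0:H1→d1:-→d2:-→d3:-→d4:-→d5:-→d6:-→d7:-→d8:-→d9:-→d10:-→d11:-→d12:-→d13:-→d14:-→d15:-→d16:-→d17:-→d18:-→d19:-→d20:H1→d21:-→d22:-→d23:-→d24:-→d25:H1→d26:H0 -> H0
  lookup 49.85.166.14: bits 00110001010101011010011000001110 walk d0:H1→d1:-→d2:-→d3:-→d4:-→d5:-→d6:-→d7:-→d8:-→d9:-→d10:-→d11:-→d12:-→d13:-→d14:-→d15:-→d16:-→d17:-→d18:-→d19:-→d20:H1→d21:-→d22:-→d23:-→d24:-→d25:-→d26:-→d27:-→d28:-→d29:-→d30:-→d31:-→d32:H2 -> H2
  lookup 29.54.160.69: bits 000111010011011010100 walk d0:H1→d1:-→d2:-→d3:-→d4:-→d5:-→d6:-→d7:-→d8:-→d9:-→d10:-→d11:-→d12:-→d13:-→d14:-→d15:-→d16:-→d17:-→d18:-→d19:-→d20:H1→d21:- -> H1
  add 0.0.0.0/0 -> H0 at depth 0
  lookup 29.54.160.0: bits 000111010011011010100 walk d0:H0→d1:-→d2:-→d3:-→d4:-→d5:-→d6:-→d7:-→d8:-→d9:-→d10:-→d11:-→d12:-→d13:-→d14:-→d15:-→d16:-→d17:-→d18:-→d19:-→d20:H1→d21:- -> H1
  lookup 64.0.0.2: bits 01000 walk d0:H0→d1:-→d2:H2→d3:-→d4:-→d5:- -> H2
  add 156.16.0.0/12 -> H0 at depth 12
  add 156.18.31.240/28 -> H0 at depth 28
  add 156.0.0.0/8 -> H2 at depth 8
  add 49.85.166.14/32 -> H0 at depth 32
  lookup 156.18.31.254: bits 10011100000100100001111111111110 walk d0:H0→d1:-→d2:-→d3:-→d4:-→d5:-→d6:-→d7:-→d8:H2→d9:-→d10:-→d11:-→d12:H0→d13:-→d14:-→d15:-→d16:-→d17:-→d18:-→d19:-→d20:-→d21:-→d22:-→d23:-→d24:-→d25:-→d26:-→d27:-→d28:H0→d29:-→d30:-→d31:-→d32:H0 -> H0
  - 29.54.165.0/25 clear@25
  lookup 156.16.211.166: bits 10011100000100 walk d0:H0→d1:-→d2:-→d3:-→d4:-→d5:-→d6:-→d7:-→d8:H2→d9:-→d10:-→d11:-→d12:H0→d13:-→d14:- -> H0
  add 0.0.0.0/0 -> H2 at depth 0
  lookup 67.233.206.207: bits 01000 walk d0:H2→d1:-→d2:H2→d3:-→d4:-→d5:- -> H2

== LOOKUPS ==
["H1","H2","H1","H0","H2","H1","H2","H0","H0","H0","H2","H1","H1","H2","H0","H0","H2"]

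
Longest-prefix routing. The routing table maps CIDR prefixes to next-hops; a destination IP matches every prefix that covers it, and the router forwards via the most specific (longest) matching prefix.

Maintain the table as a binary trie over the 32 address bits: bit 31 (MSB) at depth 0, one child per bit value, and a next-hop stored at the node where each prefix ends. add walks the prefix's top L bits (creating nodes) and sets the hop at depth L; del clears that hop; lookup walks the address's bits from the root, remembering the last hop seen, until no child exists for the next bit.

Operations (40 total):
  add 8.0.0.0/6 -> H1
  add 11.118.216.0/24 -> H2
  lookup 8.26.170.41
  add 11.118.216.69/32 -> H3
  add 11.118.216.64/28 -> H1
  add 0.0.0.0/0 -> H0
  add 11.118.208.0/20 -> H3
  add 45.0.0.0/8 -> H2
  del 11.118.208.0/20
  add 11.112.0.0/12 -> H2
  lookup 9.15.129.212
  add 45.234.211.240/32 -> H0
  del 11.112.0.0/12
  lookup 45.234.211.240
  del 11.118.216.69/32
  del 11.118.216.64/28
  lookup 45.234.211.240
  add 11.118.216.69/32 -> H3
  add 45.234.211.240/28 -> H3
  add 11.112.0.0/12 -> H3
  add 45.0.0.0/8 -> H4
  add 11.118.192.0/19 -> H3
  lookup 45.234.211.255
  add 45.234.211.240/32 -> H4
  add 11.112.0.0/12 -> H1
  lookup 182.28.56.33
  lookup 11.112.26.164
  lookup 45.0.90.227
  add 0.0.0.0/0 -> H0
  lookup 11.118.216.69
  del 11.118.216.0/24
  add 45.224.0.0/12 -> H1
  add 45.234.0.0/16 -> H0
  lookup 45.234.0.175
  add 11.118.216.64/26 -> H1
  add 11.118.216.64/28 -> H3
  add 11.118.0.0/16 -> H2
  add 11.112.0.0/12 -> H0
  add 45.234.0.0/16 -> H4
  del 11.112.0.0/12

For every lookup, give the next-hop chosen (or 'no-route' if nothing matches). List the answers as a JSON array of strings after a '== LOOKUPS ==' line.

Apply in order:
  + 8.0.0.0/6 (H1) depth=6
  + 11.118.216.0/24 (H2) depth=24
  ? 8.26.170.41  path d0:-→d1:-→d2:-→d3:-→d4:-→d5:-→d6:H1  best=H1
  + 11.118.216.69/32 (H3) depth=32
  + 11.118.216.64/28 (H1) depth=28
  + 0.0.0.0/0 (H0) depth=0
  + 11.118.208.0/20 (H3) depth=20
  + 45.0.0.0/8 (H2) depth=8
  del 11.118.208.0/20 (clear depth 20)
  + 11.112.0.0/12 (H2) depth=12
  ? 9.15.129.212  path d0:H0→d1:-→d2:-→d3:-→d4:-→d5:-→d6:H1  best=H1
  + 45.234.211.240/32 (H0) depth=32
  del 11.112.0.0/12 (clear depth 12)
  ? 45.234.211.240  path d0:H0→d1:-→d2:-→d3:-→d4:-→d5:-→d6:-→d7:-→d8:H2→d9:-→d10:-→d11:-→d12:-→d13:-→d14:-→d15:-→d16:-→d17:-→d18:-→d19:-→d20:-→d21:-→d22:-→d23:-→d24:-→d25:-→d26:-→d27:-→d28:-→d29:-→d30:-→d31:-→d32:H0  best=H0
  del 11.118.216.69/32 (clear depth 32)
  del 11.118.216.64/28 (clear depth 28)
  ? 45.234.211.240  path d0:H0→d1:-→d2:-→d3:-→d4:-→d5:-→d6:-→d7:-→d8:H2→d9:-→d10:-→d11:-→d12:-→d13:-→d14:-→d15:-→d16:-→d17:-→d18:-→d19:-→d20:-→d21:-→d22:-→d23:-→d24:-→d25:-→d26:-→d27:-→d28:-→d29:-→d30:-→d31:-→d32:H0  best=H0
  + 11.118.216.69/32 (H3) depth=32
  + 45.234.211.240/28 (H3) depth=28
  + 11.112.0.0/12 (H3) depth=12
  + 45.0.0.0/8 (H4) depth=8
  + 11.118.192.0/19 (H3) depth=19
  ? 45.234.211.255  path d0:H0→d1:-→d2:-→d3:-→d4:-→d5:-→d6:-→d7:-→d8:H4→d9:-→d10:-→d11:-→d12:-→d13:-→d14:-→d15:-→d16:-→d17:-→d18:-→d19:-→d20:-→d21:-→d22:-→d23:-→d24:-→d25:-→d26:-→d27:-→d28:H3  best=H3
  + 45.234.211.240/32 (H4) depth=32
  + 11.112.0.0/12 (H1) depth=12
  ? 182.28.56.33  path d0:H0  best=H0
  ? 11.112.26.164  path d0:H0→d1:-→d2:-→d3:-→d4:-→d5:-→d6:H1→d7:-→d8:-→d9:-→d10:-→d11:-→d12:H1→d13:-  best=H1
  ? 45.0.90.227  path d0:H0→d1:-→d2:-→d3:-→d4:-→d5:-→d6:-→d7:-→d8:H4  best=H4
  + 0.0.0.0/0 (H0) depth=0
  ? 11.118.216.69  path d0:H0→d1:-→d2:-→d3:-→d4:-→d5:-→d6:H1→d7:-→d8:-→d9:-→d10:-→d11:-→d12:H1→d13:-→d14:-→d15:-→d16:-→d17:-→d18:-→d19:H3→d20:-→d21:-→d22:-→d23:-→d24:H2→d25:-→d26:-→d27:-→d28:-→d29:-→d30:-→d31:-→d32:H3  best=H3
  del 11.118.216.0/24 (clear depth 24)
  + 45.224.0.0/12 (H1) depth=12
  + 45.234.0.0/16 (H0) depth=16
  ? 45.234.0.175  path d0:H0→d1:-→d2:-→d3:-→d4:-→d5:-→d6:-→d7:-→d8:H4→d9:-→d10:-→d11:-→d12:H1→d13:-→d14:-→d15:-→d16:H0  best=H0
  + 11.118.216.64/26 (H1) depth=26
  + 11.118.216.64/28 (H3) depth=28
  + 11.118.0.0/16 (H2) depth=16
  + 11.112.0.0/12 (H0) depth=12
  + 45.234.0.0/16 (H4) depth=16
  del 11.112.0.0/12 (clear depth 12)

== LOOKUPS ==
["H1","H1","H0","H0","H3","H0","H1","H4","H3","H0"]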